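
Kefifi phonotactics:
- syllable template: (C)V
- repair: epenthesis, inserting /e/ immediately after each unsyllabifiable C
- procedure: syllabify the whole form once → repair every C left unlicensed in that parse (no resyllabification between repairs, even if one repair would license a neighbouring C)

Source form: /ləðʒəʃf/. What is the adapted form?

ləðeʒəʃefe

Syllabifying with onset maximization leaves /ð/, /ʃ/, /f/ stranded (no codas are permitted; onsets are limited to one consonant).
Each unlicensed consonant becomes the onset of a new syllable: /ð/ → /ðe/, /ʃ/ → /ʃe/, /f/ → /fe/.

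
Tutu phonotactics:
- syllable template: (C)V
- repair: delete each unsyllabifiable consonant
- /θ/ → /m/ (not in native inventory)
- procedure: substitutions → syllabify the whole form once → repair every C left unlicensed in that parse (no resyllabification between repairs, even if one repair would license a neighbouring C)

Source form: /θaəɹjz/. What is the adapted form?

maə

Substitution: /θ/ → /m/, giving /maəɹjz/.
Under (C)V, the unsyllabifiable consonants are /ɹ/, /j/, /z/ (no codas are permitted; onsets are limited to one consonant).
Each unlicensed consonant is deleted: /ɹ/, /j/, /z/.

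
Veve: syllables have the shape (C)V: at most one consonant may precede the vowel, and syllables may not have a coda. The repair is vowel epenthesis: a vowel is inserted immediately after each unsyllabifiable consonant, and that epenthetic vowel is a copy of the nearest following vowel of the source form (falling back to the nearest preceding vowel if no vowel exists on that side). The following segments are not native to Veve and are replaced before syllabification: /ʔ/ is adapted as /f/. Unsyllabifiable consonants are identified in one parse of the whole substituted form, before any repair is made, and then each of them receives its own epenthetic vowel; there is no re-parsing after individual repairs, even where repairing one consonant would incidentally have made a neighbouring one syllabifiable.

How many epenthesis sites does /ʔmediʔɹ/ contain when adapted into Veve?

3

After substitution the input is /fmedifɹ/.
The unsyllabifiable consonants are /f/, /f/, /ɹ/; each receives one epenthetic vowel.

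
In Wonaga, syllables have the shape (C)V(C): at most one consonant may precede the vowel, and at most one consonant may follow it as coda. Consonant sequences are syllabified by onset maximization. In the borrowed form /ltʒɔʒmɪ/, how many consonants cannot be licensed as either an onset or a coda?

2

The consonants /l/, /t/ cannot be parsed into a legal (C)V(C) syllable (at most one coda consonant is licensed; onsets are limited to one consonant).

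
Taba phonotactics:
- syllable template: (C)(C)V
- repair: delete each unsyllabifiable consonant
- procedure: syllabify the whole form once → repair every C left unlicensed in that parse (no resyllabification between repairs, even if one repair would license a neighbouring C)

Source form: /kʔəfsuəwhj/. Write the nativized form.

The consonants /w/, /h/, /j/ cannot be parsed into a legal (C)(C)V syllable (no codas are permitted; onsets may contain at most 2 consonants).
Deletion applies to /w/, /h/, /j/.

kʔəfsuə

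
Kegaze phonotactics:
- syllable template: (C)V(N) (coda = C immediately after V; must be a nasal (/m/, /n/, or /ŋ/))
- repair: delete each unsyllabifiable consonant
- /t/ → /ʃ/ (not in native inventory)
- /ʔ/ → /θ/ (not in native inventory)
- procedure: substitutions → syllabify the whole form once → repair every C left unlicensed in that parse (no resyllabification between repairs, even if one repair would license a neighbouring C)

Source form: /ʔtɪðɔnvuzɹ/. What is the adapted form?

Substitution: /ʔ/ → /θ/, /t/ → /ʃ/, giving /θʃɪðɔnvuzɹ/.
The consonants /θ/, /z/, /ɹ/ cannot be parsed into a legal (C)V(N) syllable (only a nasal (/m/, /n/, or /ŋ/) is licensed in coda position; onsets are limited to one consonant).
Each unlicensed consonant is deleted: /θ/, /z/, /ɹ/.

ʃɪðɔnvu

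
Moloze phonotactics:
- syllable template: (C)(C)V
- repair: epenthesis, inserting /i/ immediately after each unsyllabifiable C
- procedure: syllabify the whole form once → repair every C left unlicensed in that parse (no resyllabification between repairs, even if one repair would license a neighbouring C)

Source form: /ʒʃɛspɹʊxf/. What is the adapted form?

ʒʃɛsipɹʊxifi

Under (C)(C)V, the unsyllabifiable consonants are /s/, /x/, /f/ (no codas are permitted; onsets may contain at most 2 consonants).
Inserting the epenthetic vowel yields /s/ → /si/, /x/ → /xi/, /f/ → /fi/.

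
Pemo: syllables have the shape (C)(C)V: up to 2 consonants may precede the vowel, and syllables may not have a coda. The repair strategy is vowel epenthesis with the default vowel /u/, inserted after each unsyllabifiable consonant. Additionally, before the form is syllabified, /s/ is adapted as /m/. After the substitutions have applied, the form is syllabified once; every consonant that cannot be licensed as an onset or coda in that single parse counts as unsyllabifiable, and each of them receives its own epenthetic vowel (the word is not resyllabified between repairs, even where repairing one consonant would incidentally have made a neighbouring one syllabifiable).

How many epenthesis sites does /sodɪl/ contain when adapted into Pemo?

After substitution the input is /modɪl/.
The unsyllabifiable consonants are /l/; each receives one epenthetic vowel.

1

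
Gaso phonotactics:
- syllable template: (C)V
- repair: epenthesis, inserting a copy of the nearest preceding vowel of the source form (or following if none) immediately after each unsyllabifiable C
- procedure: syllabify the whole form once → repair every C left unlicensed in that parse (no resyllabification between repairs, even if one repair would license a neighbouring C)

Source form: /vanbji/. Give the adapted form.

vanabaji

The consonants /n/, /b/ cannot be parsed into a legal (C)V syllable (no codas are permitted; onsets are limited to one consonant).
Each unlicensed consonant becomes the onset of a new syllable: /n/ → /na/, /b/ → /ba/.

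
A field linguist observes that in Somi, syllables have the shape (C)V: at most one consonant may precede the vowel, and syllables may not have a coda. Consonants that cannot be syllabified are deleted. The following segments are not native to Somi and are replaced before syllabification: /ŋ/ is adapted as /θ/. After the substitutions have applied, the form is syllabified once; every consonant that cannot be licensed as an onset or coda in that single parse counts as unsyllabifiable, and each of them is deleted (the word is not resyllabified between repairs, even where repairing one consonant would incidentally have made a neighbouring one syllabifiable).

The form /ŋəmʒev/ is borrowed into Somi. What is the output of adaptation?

θəʒe

Substitution: /ŋ/ → /θ/, giving /θəmʒev/.
Syllabifying with onset maximization leaves /m/, /v/ stranded (no codas are permitted; onsets are limited to one consonant).
Deletion applies to /m/, /v/.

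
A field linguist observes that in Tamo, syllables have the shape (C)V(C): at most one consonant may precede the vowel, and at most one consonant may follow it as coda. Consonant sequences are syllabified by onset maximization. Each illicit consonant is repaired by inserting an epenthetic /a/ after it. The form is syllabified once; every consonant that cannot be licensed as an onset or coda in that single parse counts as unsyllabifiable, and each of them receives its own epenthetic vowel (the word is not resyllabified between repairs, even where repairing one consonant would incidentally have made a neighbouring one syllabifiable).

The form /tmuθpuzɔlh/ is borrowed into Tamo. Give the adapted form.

Under (C)V(C), the unsyllabifiable consonants are /t/, /h/ (at most one coda consonant is licensed; onsets are limited to one consonant).
Inserting the epenthetic vowel yields /t/ → /ta/, /h/ → /ha/.

tamuθpuzɔlha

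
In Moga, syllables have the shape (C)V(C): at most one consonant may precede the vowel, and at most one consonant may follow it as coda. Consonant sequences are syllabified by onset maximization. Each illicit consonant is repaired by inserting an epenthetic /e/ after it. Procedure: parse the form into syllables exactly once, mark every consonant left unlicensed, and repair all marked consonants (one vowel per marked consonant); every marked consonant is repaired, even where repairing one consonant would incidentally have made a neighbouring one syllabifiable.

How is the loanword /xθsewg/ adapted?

Syllabifying with onset maximization leaves /x/, /θ/, /g/ stranded (at most one coda consonant is licensed; onsets are limited to one consonant).
Epenthesis after each stranded consonant: /x/ → /xe/, /θ/ → /θe/, /g/ → /ge/.

xeθesewge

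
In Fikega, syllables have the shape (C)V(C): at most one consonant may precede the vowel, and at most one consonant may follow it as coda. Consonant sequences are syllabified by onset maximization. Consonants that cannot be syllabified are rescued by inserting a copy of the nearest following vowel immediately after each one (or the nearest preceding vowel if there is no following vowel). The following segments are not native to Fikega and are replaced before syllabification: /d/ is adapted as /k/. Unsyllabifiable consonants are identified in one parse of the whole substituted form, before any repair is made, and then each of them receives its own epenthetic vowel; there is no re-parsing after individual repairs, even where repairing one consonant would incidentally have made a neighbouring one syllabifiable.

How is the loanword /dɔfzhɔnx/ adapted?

Substitution: /d/ → /k/, giving /kɔfzhɔnx/.
The consonants /z/, /x/ cannot be parsed into a legal (C)V(C) syllable (at most one coda consonant is licensed; onsets are limited to one consonant).
Inserting the epenthetic vowel yields /z/ → /zɔ/, /x/ → /xɔ/.

kɔfzɔhɔnxɔ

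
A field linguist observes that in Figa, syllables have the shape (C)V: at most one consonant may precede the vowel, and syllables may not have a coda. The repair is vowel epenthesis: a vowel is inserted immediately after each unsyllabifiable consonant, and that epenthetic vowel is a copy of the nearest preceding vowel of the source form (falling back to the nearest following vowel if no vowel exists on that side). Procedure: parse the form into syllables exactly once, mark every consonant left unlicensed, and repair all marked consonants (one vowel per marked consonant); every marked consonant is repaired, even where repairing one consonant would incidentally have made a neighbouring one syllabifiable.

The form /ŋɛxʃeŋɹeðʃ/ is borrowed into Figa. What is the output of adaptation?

Syllabifying with onset maximization leaves /x/, /ŋ/, /ð/, /ʃ/ stranded (no codas are permitted; onsets are limited to one consonant).
Inserting the epenthetic vowel yields /x/ → /xɛ/, /ŋ/ → /ŋe/, /ð/ → /ðe/, /ʃ/ → /ʃe/.

ŋɛxɛʃeŋeɹeðeʃe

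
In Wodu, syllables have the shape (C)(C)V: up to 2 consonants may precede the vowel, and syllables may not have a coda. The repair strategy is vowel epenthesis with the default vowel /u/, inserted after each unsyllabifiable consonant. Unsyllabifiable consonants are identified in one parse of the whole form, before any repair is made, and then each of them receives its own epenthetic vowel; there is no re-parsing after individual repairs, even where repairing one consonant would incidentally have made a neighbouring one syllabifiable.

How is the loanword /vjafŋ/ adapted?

vjafuŋu

Syllabifying with onset maximization leaves /f/, /ŋ/ stranded (no codas are permitted; onsets may contain at most 2 consonants).
Each unlicensed consonant becomes the onset of a new syllable: /f/ → /fu/, /ŋ/ → /ŋu/.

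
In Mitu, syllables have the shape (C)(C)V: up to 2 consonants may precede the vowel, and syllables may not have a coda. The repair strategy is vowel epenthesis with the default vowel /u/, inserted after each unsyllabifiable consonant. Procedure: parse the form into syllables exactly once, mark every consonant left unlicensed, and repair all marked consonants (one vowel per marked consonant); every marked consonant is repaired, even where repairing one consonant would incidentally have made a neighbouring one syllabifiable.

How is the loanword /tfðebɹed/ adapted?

Under (C)(C)V, the unsyllabifiable consonants are /t/, /d/ (no codas are permitted; onsets may contain at most 2 consonants).
Inserting the epenthetic vowel yields /t/ → /tu/, /d/ → /du/.

tufðebɹedu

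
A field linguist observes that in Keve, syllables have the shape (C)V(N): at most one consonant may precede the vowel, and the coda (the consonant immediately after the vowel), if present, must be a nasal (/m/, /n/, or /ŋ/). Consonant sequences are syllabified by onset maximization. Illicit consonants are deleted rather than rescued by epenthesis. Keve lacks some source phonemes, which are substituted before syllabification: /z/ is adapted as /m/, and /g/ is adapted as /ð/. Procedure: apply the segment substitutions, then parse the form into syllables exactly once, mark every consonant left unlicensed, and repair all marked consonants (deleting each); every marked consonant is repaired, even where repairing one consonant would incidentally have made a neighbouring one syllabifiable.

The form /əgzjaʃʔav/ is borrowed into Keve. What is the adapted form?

əjaʔa

Substitution: /g/ → /ð/, /z/ → /m/, giving /əðmjaʃʔav/.
Under (C)V(N), the unsyllabifiable consonants are /ð/, /m/, /ʃ/, /v/ (only a nasal (/m/, /n/, or /ŋ/) is licensed in coda position; onsets are limited to one consonant).
Deletion applies to /ð/, /m/, /ʃ/, /v/.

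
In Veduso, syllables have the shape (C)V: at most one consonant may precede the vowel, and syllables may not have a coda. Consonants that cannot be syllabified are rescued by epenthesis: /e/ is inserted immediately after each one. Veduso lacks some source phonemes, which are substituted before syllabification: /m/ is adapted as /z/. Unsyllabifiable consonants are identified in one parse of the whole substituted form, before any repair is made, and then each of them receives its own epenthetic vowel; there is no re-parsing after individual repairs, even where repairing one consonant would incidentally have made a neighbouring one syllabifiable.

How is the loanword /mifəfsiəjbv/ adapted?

zifəfesiəjebeve

Substitution: /m/ → /z/, giving /zifəfsiəjbv/.
Under (C)V, the unsyllabifiable consonants are /f/, /j/, /b/, /v/ (no codas are permitted; onsets are limited to one consonant).
Inserting the epenthetic vowel yields /f/ → /fe/, /j/ → /je/, /b/ → /be/, /v/ → /ve/.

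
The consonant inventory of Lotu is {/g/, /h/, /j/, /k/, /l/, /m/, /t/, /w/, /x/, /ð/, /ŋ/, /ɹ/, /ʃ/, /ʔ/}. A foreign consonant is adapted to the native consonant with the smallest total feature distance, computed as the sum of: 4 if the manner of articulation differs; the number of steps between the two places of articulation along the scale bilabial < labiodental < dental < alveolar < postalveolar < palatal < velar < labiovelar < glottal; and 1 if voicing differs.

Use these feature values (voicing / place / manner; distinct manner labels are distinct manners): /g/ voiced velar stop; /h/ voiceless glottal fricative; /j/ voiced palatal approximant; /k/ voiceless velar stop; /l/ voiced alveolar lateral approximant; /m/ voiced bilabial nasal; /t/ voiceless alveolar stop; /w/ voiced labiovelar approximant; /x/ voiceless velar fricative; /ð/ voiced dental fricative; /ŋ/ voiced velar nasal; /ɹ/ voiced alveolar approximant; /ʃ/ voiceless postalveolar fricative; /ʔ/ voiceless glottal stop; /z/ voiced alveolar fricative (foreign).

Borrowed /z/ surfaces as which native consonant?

/ð/ is closest: same manner (fricative), place distance 1 (alveolar→dental), same voicing; total 1. Next closest is /ʃ/ at distance 2.

ð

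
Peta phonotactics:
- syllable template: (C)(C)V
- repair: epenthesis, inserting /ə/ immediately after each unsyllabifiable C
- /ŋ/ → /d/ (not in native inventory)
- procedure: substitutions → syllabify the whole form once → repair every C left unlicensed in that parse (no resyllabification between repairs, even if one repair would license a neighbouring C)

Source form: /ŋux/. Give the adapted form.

duxə

Substitution: /ŋ/ → /d/, giving /dux/.
Under (C)(C)V, the unsyllabifiable consonants are /x/ (no codas are permitted; onsets may contain at most 2 consonants).
Inserting the epenthetic vowel yields /x/ → /xə/.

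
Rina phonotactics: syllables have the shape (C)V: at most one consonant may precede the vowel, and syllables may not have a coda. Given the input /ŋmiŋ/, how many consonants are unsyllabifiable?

The consonants /ŋ/, /ŋ/ cannot be parsed into a legal (C)V syllable (no codas are permitted; onsets are limited to one consonant).

2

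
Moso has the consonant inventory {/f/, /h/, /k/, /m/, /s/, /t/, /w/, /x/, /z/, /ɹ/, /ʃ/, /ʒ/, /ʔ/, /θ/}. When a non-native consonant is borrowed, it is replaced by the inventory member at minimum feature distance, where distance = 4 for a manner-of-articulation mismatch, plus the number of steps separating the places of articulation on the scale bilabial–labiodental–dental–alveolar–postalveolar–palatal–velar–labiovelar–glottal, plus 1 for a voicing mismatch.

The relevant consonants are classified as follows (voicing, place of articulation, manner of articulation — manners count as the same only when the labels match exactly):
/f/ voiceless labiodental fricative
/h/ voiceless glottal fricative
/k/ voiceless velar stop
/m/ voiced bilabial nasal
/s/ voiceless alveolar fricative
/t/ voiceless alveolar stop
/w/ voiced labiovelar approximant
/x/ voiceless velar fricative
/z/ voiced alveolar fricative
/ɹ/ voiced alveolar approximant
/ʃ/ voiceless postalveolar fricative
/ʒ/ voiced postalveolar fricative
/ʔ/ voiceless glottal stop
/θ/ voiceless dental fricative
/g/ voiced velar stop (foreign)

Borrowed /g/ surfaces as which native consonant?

/k/ is closest: same manner (stop), place distance 0 (velar→velar), voicing differs (+1); total 1. Next closest is /ʔ/ at distance 3.

k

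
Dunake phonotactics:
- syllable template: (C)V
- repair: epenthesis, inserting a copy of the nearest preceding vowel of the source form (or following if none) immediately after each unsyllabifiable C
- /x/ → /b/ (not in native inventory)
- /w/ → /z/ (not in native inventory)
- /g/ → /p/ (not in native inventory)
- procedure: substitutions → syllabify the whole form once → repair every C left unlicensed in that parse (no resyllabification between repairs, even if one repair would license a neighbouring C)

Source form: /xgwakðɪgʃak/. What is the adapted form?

bapazakaðɪpɪʃaka

Substitution: /x/ → /b/, /g/ → /p/, /w/ → /z/, giving /bpzakðɪpʃak/.
Syllabifying with onset maximization leaves /b/, /p/, /k/, /p/, /k/ stranded (no codas are permitted; onsets are limited to one consonant).
Epenthesis after each stranded consonant: /b/ → /ba/, /p/ → /pa/, /k/ → /ka/, /p/ → /pɪ/, /k/ → /ka/.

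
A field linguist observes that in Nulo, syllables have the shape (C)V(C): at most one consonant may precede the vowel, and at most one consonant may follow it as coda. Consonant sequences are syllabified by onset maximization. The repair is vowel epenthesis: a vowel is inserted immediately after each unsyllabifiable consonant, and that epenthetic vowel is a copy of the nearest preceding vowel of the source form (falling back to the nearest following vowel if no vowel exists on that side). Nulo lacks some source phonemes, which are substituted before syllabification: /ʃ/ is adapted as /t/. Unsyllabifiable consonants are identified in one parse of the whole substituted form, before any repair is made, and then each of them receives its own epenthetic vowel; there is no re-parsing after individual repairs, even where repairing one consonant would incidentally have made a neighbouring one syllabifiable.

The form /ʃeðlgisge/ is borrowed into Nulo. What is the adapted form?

teðlegisge

Substitution: /ʃ/ → /t/, giving /teðlgisge/.
The consonants /l/ cannot be parsed into a legal (C)V(C) syllable (at most one coda consonant is licensed; onsets are limited to one consonant).
Inserting the epenthetic vowel yields /l/ → /le/.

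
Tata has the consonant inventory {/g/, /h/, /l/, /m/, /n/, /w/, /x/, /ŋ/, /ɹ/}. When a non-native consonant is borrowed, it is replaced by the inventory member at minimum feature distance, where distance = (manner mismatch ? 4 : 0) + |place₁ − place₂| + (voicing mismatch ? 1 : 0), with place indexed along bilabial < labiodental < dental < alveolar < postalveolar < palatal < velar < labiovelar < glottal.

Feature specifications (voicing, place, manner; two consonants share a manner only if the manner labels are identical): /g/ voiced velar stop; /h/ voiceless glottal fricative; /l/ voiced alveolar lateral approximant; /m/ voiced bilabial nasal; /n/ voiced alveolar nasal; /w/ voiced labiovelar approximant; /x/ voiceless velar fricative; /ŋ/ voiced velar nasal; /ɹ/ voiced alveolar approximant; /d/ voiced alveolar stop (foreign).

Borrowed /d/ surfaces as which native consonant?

/g/ is closest: same manner (stop), place distance 3 (alveolar→velar), same voicing; total 3. Next closest is /l/ at distance 4.

g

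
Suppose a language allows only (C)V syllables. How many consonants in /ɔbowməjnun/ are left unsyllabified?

3

Under (C)V, the unsyllabifiable consonants are /w/, /j/, /n/ (no codas are permitted; onsets are limited to one consonant).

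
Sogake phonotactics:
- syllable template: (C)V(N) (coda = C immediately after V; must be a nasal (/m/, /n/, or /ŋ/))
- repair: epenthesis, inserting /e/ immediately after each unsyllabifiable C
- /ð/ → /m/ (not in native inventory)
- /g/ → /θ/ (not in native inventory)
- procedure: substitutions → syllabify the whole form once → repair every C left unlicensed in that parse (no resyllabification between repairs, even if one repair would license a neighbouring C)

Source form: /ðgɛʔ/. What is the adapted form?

meθɛʔe

Substitution: /ð/ → /m/, /g/ → /θ/, giving /mθɛʔ/.
Under (C)V(N), the unsyllabifiable consonants are /m/, /ʔ/ (only a nasal (/m/, /n/, or /ŋ/) is licensed in coda position; onsets are limited to one consonant).
Inserting the epenthetic vowel yields /m/ → /me/, /ʔ/ → /ʔe/.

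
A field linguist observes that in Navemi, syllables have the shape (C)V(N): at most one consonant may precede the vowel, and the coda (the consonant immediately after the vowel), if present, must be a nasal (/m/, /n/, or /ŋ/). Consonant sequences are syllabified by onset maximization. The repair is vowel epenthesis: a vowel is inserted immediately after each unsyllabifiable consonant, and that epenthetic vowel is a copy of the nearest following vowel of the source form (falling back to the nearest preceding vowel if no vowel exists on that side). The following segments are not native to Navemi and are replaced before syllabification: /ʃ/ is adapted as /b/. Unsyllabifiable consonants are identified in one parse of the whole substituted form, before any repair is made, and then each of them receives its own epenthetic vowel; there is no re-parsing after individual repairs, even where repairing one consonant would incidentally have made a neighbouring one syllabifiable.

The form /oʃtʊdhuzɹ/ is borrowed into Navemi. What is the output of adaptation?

Substitution: /ʃ/ → /b/, giving /obtʊdhuzɹ/.
Syllabifying with onset maximization leaves /b/, /d/, /z/, /ɹ/ stranded (only a nasal (/m/, /n/, or /ŋ/) is licensed in coda position; onsets are limited to one consonant).
Epenthesis after each stranded consonant: /b/ → /bʊ/, /d/ → /du/, /z/ → /zu/, /ɹ/ → /ɹu/.

obʊtʊduhuzuɹu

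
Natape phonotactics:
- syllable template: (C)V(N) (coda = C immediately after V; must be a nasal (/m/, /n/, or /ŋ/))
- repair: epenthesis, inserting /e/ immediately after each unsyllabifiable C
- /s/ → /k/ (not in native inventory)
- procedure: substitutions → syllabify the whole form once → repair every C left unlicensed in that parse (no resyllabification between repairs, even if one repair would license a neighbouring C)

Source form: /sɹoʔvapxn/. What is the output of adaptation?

Substitution: /s/ → /k/, giving /kɹoʔvapxn/.
Under (C)V(N), the unsyllabifiable consonants are /k/, /ʔ/, /p/, /x/, /n/ (only a nasal (/m/, /n/, or /ŋ/) is licensed in coda position; onsets are limited to one consonant).
Each unlicensed consonant becomes the onset of a new syllable: /k/ → /ke/, /ʔ/ → /ʔe/, /p/ → /pe/, /x/ → /xe/, /n/ → /ne/.

keɹoʔevapexene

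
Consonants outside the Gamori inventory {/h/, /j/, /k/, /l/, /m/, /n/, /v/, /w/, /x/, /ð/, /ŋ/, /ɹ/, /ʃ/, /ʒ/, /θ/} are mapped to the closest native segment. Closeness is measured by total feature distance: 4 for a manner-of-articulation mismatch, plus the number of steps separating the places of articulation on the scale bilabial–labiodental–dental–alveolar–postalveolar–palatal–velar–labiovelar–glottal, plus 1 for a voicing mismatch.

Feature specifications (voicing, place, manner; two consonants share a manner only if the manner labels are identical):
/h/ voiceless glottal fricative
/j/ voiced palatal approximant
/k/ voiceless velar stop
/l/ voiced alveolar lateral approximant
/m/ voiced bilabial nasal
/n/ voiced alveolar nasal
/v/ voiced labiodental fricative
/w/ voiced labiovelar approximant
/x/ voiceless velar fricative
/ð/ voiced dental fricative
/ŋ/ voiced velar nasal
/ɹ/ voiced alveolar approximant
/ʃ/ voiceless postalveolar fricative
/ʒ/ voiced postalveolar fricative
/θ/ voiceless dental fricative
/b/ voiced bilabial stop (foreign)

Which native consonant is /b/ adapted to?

m

/m/ is closest: manner differs (stop→nasal, +4), place distance 0 (bilabial→bilabial), same voicing; total 4. Next closest is /v/ at distance 5.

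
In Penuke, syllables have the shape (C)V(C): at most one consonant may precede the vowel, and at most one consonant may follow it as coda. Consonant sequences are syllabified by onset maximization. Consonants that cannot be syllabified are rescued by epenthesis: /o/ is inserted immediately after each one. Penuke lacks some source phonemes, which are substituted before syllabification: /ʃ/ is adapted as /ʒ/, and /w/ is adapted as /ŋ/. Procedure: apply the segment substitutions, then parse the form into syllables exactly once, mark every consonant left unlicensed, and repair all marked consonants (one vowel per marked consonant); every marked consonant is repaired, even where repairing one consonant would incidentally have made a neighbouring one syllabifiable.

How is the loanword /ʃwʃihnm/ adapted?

Substitution: /ʃ/ → /ʒ/, /w/ → /ŋ/, giving /ʒŋʒihnm/.
The consonants /ʒ/, /ŋ/, /n/, /m/ cannot be parsed into a legal (C)V(C) syllable (at most one coda consonant is licensed; onsets are limited to one consonant).
Inserting the epenthetic vowel yields /ʒ/ → /ʒo/, /ŋ/ → /ŋo/, /n/ → /no/, /m/ → /mo/.

ʒoŋoʒihnomo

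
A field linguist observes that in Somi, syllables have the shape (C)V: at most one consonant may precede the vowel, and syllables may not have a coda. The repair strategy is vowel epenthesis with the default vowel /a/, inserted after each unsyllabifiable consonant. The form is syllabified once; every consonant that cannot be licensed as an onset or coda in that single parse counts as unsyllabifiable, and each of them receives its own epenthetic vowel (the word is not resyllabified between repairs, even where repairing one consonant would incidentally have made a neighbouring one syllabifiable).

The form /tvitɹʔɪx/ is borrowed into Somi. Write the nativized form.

tavitaɹaʔɪxa

The consonants /t/, /t/, /ɹ/, /x/ cannot be parsed into a legal (C)V syllable (no codas are permitted; onsets are limited to one consonant).
Inserting the epenthetic vowel yields /t/ → /ta/, /t/ → /ta/, /ɹ/ → /ɹa/, /x/ → /xa/.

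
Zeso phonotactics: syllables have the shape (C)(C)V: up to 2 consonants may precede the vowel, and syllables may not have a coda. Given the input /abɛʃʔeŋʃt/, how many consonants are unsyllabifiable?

Syllabifying with onset maximization leaves /ŋ/, /ʃ/, /t/ stranded (no codas are permitted; onsets may contain at most 2 consonants).

3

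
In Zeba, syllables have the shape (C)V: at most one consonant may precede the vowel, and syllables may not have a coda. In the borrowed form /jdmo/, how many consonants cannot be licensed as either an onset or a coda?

Under (C)V, the unsyllabifiable consonants are /j/, /d/ (no codas are permitted; onsets are limited to one consonant).

2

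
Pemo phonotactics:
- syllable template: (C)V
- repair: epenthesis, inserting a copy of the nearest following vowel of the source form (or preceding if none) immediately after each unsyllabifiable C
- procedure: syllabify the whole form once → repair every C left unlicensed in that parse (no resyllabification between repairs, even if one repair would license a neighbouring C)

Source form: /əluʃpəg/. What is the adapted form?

əluʃəpəgə

The consonants /ʃ/, /g/ cannot be parsed into a legal (C)V syllable (no codas are permitted; onsets are limited to one consonant).
Each unlicensed consonant becomes the onset of a new syllable: /ʃ/ → /ʃə/, /g/ → /gə/.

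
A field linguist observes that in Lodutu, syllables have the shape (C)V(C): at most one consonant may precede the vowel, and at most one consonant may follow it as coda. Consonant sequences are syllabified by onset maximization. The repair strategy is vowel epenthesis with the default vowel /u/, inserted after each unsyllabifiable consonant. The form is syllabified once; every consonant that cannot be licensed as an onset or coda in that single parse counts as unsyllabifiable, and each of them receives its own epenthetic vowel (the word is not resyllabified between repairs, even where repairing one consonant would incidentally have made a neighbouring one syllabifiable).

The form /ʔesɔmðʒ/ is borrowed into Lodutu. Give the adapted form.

The consonants /ð/, /ʒ/ cannot be parsed into a legal (C)V(C) syllable (at most one coda consonant is licensed; onsets are limited to one consonant).
Inserting the epenthetic vowel yields /ð/ → /ðu/, /ʒ/ → /ʒu/.

ʔesɔmðuʒu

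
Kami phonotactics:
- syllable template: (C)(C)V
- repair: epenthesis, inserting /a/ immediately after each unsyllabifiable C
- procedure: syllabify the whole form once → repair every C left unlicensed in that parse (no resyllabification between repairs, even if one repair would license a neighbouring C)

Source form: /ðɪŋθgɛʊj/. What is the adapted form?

ðɪŋaθgɛʊja

The consonants /ŋ/, /j/ cannot be parsed into a legal (C)(C)V syllable (no codas are permitted; onsets may contain at most 2 consonants).
Each unlicensed consonant becomes the onset of a new syllable: /ŋ/ → /ŋa/, /j/ → /ja/.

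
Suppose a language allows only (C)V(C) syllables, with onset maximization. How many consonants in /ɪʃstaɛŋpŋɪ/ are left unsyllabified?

Syllabifying with onset maximization leaves /s/, /p/ stranded (at most one coda consonant is licensed; onsets are limited to one consonant).

2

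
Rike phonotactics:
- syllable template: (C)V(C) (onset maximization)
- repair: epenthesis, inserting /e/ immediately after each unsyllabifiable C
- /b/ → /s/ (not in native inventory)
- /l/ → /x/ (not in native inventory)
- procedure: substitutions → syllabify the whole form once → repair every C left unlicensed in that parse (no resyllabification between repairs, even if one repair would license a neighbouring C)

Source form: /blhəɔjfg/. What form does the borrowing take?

sexehəɔjfege

Substitution: /b/ → /s/, /l/ → /x/, giving /sxhəɔjfg/.
Under (C)V(C), the unsyllabifiable consonants are /s/, /x/, /f/, /g/ (at most one coda consonant is licensed; onsets are limited to one consonant).
Inserting the epenthetic vowel yields /s/ → /se/, /x/ → /xe/, /f/ → /fe/, /g/ → /ge/.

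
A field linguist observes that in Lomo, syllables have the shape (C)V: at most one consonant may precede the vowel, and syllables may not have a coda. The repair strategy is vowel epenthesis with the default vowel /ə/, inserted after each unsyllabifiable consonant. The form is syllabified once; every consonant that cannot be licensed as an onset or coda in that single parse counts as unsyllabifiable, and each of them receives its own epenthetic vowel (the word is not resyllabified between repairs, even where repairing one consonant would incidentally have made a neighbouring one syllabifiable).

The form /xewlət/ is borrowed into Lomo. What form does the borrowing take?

The consonants /w/, /t/ cannot be parsed into a legal (C)V syllable (no codas are permitted; onsets are limited to one consonant).
Each unlicensed consonant becomes the onset of a new syllable: /w/ → /wə/, /t/ → /tə/.

xewələtə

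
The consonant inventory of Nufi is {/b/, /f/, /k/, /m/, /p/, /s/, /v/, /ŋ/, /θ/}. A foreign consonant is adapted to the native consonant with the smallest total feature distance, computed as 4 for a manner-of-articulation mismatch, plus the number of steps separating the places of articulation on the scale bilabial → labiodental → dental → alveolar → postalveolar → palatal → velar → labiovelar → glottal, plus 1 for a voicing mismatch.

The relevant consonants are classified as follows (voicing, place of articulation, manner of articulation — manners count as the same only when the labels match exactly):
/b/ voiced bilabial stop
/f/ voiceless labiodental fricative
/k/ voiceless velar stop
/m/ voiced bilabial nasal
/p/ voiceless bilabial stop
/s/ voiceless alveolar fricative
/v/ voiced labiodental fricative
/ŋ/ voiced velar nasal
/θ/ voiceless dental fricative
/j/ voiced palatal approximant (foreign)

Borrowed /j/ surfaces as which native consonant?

ŋ

/ŋ/ is closest: manner differs (approximant→nasal, +4), place distance 1 (palatal→velar), same voicing; total 5. Next closest is /k/ at distance 6.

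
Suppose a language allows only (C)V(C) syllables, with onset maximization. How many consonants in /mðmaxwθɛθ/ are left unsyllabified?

The consonants /m/, /ð/, /w/ cannot be parsed into a legal (C)V(C) syllable (at most one coda consonant is licensed; onsets are limited to one consonant).

3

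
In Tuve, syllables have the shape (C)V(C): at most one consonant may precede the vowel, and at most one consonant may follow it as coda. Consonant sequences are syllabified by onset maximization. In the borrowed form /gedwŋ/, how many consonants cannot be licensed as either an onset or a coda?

Syllabifying with onset maximization leaves /w/, /ŋ/ stranded (at most one coda consonant is licensed; onsets are limited to one consonant).

2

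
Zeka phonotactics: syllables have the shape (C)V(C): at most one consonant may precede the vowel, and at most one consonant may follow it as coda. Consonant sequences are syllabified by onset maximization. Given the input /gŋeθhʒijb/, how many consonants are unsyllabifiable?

The consonants /g/, /h/, /b/ cannot be parsed into a legal (C)V(C) syllable (at most one coda consonant is licensed; onsets are limited to one consonant).

3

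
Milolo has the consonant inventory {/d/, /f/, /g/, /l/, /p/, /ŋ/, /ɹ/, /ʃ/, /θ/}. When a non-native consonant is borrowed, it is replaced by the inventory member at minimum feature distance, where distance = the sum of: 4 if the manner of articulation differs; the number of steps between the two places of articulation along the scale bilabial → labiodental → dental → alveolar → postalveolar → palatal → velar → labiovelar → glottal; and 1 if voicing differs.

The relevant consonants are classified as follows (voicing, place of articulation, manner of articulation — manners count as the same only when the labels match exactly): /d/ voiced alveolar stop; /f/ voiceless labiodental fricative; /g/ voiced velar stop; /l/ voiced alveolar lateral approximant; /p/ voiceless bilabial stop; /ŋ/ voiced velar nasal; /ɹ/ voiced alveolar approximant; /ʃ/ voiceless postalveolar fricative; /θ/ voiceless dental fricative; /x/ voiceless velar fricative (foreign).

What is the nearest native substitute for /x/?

/ʃ/ is closest: same manner (fricative), place distance 2 (velar→postalveolar), same voicing; total 2. Next closest is /θ/ at distance 4.

ʃ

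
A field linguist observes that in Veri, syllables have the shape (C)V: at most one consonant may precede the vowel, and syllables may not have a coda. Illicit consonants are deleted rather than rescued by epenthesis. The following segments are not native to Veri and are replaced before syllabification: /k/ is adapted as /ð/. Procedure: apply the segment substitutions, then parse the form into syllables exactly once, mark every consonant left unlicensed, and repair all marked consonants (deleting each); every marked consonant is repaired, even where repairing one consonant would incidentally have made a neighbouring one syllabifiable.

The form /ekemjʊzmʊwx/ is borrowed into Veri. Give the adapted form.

eðejʊmʊ

Substitution: /k/ → /ð/, giving /eðemjʊzmʊwx/.
Syllabifying with onset maximization leaves /m/, /z/, /w/, /x/ stranded (no codas are permitted; onsets are limited to one consonant).
Each unlicensed consonant is deleted: /m/, /z/, /w/, /x/.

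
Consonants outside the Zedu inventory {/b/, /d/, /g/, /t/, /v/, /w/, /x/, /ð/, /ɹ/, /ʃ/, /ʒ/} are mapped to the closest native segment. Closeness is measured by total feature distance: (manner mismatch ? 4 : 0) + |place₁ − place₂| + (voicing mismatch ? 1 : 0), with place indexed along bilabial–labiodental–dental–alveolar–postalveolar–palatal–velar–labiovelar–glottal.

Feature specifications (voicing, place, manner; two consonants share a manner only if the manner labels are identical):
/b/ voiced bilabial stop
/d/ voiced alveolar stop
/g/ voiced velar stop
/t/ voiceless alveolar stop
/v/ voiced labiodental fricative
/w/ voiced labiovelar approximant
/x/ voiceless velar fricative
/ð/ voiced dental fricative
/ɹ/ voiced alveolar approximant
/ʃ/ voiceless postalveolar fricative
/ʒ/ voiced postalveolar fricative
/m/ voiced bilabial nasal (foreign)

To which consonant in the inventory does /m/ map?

b

/b/ is closest: manner differs (nasal→stop, +4), place distance 0 (bilabial→bilabial), same voicing; total 4. Next closest is /v/ at distance 5.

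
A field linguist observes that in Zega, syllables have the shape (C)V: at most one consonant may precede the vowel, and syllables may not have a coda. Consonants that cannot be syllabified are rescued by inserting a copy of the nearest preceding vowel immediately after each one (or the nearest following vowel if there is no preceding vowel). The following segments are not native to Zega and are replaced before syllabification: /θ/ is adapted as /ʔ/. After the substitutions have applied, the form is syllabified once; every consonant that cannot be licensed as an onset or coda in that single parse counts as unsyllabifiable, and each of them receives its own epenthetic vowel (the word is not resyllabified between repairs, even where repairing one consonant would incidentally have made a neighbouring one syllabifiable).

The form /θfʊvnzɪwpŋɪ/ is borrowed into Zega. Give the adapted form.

ʔʊfʊvʊnʊzɪwɪpɪŋɪ

Substitution: /θ/ → /ʔ/, giving /ʔfʊvnzɪwpŋɪ/.
Under (C)V, the unsyllabifiable consonants are /ʔ/, /v/, /n/, /w/, /p/ (no codas are permitted; onsets are limited to one consonant).
Each unlicensed consonant becomes the onset of a new syllable: /ʔ/ → /ʔʊ/, /v/ → /vʊ/, /n/ → /nʊ/, /w/ → /wɪ/, /p/ → /pɪ/.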